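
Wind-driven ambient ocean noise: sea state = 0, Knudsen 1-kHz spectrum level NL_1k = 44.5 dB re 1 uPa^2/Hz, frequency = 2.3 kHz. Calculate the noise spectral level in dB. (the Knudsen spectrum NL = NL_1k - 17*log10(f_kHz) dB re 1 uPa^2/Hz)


38.35 dB


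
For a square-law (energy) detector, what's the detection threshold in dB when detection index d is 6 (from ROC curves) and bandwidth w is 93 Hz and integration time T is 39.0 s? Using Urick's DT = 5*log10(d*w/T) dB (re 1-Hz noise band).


5.78 dB


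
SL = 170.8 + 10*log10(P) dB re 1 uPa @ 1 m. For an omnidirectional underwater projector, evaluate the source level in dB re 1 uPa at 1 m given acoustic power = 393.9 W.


SL = 170.8 + 10*log10(393.9) = 170.8 + 25.95 = 196.75

196.75 dB


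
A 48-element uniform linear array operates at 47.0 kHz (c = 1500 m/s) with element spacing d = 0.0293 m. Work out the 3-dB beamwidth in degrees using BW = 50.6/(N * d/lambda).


Step 1: lambda = 1500/47000 = 0.03191 m
Step 2: d/lambda = 0.0293/0.03191 = 0.9182
Step 3: BW = 50.6/(N * d/lambda) = 50.6/(48 * 0.9182) = 1.15

1.15 deg


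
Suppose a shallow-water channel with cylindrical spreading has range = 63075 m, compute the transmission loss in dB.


48.0 dB


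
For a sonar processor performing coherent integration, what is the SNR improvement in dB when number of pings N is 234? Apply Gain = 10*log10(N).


23.69 dB


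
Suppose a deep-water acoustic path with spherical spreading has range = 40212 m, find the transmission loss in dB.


92.09 dB


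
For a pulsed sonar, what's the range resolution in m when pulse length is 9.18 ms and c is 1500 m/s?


6.885 m


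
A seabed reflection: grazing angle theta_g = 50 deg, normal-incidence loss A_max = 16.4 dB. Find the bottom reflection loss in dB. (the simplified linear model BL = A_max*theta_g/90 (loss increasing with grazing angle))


BL = A_max * theta_g / 90 = 16.4 * 50 / 90 = 9.11

9.11 dB


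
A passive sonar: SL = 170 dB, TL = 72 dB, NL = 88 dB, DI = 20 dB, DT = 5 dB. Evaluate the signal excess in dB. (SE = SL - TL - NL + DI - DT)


25 dB


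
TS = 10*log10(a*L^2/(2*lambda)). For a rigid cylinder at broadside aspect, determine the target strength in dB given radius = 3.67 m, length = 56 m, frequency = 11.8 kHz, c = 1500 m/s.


lambda = 1500/11800 = 0.12712 m
TS = 10*log10(3.67*56^2/(2*0.12712)) = 46.56

46.56 dB


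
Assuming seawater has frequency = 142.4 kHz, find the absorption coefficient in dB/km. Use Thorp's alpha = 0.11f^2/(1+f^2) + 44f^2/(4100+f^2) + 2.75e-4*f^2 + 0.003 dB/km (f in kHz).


f^2 = 20277.76
alpha = 0.11*20277.76/(1+20277.76) + 44*20277.76/(4100+20277.76) + 2.75e-4*20277.76 + 0.003 = 42.289

42.289 dB/km


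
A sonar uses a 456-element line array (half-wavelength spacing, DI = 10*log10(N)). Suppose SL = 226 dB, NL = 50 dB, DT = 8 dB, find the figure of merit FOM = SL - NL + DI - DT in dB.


Step 1: DI = 10*log10(456) = 26.59 dB
Step 2: FOM = SL - NL + DI - DT = 226 - 50 + 26.59 - 8 = 194.59

194.59 dB


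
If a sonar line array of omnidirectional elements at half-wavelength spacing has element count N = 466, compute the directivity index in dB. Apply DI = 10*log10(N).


DI = 10*log10(466) = 26.68

26.68 dB


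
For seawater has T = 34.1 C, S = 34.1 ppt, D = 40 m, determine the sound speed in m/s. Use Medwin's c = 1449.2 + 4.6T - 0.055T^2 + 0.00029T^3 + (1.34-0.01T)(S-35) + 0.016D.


c = 1449.2 + 4.6*34.1 - 0.055*34.1^2 + 0.00029*34.1^3 + (1.34 - 0.01*34.1)*(34.1 - 35) + 0.016*40 = 1553.35

1553.35 m/s


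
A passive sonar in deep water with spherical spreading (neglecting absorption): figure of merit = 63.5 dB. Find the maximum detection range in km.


1.5 km


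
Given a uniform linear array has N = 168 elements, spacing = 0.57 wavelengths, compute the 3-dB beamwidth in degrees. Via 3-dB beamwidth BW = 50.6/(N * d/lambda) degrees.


0.53 deg


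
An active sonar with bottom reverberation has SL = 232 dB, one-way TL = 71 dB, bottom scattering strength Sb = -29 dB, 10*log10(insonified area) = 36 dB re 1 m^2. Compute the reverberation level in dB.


97 dB


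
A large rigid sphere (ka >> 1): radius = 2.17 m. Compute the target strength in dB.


TS = 10*log10(2.17^2 / 4) = 10*log10(1.177225) = 0.71

0.71 dB


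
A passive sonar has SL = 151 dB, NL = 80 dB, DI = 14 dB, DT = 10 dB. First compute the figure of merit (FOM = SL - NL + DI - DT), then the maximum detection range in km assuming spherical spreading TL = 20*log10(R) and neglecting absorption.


Step 1: FOM = SL - NL + DI - DT = 151 - 80 + 14 - 10 = 75 dB
Step 2: at max range FOM = TL = 20*log10(R), so R = 10^(75/20) = 5623.41 m = 5.62 km

5.62 km


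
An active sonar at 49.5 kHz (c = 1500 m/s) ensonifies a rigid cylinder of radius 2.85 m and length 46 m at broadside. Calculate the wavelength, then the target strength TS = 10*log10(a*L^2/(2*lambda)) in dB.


Step 1: lambda = c/f = 1500/49500 = 0.0303 m
Step 2: TS = 10*log10(a*L^2/(2*lambda)) = 10*log10(2.85*46^2/(2*0.0303)) = 49.98

49.98 dB


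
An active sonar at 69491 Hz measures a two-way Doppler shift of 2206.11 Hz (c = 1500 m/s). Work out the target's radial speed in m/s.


From fd = 2*f*v/c, v = c*fd/(2*f) = 1500 * 2206.11 / (2*69491) = 23.81

23.81 m/s


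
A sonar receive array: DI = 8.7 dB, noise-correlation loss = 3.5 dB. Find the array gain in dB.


5.2 dB


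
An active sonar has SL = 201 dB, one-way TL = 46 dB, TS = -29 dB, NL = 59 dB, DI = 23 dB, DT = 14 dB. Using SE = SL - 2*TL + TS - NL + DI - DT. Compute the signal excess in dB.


30 dB


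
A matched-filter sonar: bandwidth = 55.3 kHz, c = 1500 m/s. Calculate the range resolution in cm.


1.36 cm


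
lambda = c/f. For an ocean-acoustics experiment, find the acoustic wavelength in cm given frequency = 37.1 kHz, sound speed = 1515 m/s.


4.08 cm


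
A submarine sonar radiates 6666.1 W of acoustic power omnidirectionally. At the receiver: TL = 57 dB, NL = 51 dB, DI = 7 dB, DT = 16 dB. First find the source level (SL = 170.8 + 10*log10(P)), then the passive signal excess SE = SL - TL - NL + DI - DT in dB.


Step 1: SL = 170.8 + 10*log10(6666.1) = 209.04 dB
Step 2: SE = SL - TL - NL + DI - DT = 209.04 - 57 - 51 + 7 - 16 = 92.04

92.04 dB


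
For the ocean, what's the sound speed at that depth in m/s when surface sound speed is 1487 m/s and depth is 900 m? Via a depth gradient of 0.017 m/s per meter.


1502.3 m/s


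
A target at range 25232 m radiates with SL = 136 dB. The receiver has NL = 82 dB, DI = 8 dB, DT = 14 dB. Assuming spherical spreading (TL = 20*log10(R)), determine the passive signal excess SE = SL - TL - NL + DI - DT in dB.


Step 1: TL = 20*log10(25232) = 88.04 dB
Step 2: SE = 136 - 88.04 - 82 + 8 - 14 = -40.04

-40.04 dB


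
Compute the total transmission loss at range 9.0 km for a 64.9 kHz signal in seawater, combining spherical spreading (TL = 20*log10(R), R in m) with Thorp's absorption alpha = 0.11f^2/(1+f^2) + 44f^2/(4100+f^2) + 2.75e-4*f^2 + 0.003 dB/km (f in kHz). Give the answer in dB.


291.19 dB


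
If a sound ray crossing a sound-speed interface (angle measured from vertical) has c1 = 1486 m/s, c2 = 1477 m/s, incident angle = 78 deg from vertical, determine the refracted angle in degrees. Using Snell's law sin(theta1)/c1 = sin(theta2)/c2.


sin(theta2) = (c2/c1)*sin(theta1) = (1477/1486)*sin(78 deg) = 0.97222
theta2 = arcsin(0.97222) = 76.46

76.46 deg


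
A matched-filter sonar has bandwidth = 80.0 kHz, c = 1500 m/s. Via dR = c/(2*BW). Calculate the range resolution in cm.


dR = c/(2*BW) = 1500 / (2 * 80.0e3) = 0.0094 m = 0.94 cm

0.94 cm


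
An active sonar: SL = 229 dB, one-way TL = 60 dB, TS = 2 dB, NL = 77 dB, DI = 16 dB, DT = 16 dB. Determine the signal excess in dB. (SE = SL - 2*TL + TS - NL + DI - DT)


SE = SL - 2*TL + TS - NL + DI - DT = 229 - 2*60 + (2) - 77 + 16 - 16 = 34

34 dB


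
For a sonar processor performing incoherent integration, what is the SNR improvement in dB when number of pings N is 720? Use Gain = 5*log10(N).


Gain = 5*log10(720) = 14.29

14.29 dB


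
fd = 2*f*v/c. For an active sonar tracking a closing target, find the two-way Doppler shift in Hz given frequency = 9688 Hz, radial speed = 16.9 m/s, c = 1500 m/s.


fd = 2*f*v/c = 2 * 9688 * 16.9 / 1500 = 218.3

218.3 Hz


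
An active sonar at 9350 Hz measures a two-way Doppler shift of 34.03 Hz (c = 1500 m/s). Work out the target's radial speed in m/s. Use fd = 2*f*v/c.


From fd = 2*f*v/c, v = c*fd/(2*f) = 1500 * 34.03 / (2*9350) = 2.73

2.73 m/s


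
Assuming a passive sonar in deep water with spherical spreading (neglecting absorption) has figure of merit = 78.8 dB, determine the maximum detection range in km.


8.71 km


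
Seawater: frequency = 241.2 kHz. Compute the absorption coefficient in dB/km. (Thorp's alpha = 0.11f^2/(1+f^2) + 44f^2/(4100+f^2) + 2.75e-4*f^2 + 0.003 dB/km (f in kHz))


57.215 dB/km


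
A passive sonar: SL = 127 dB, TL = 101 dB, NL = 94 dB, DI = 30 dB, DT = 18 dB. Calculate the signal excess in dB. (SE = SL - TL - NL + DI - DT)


SE = SL - TL - NL + DI - DT = 127 - 101 - 94 + 30 - 18 = -56

-56 dB


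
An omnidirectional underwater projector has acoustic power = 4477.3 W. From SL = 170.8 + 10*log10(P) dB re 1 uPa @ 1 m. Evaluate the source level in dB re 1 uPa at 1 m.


SL = 170.8 + 10*log10(4477.3) = 170.8 + 36.51 = 207.31

207.31 dB


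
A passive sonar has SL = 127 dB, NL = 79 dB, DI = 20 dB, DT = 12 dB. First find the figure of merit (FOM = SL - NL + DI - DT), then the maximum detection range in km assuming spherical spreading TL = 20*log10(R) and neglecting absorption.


Step 1: FOM = SL - NL + DI - DT = 127 - 79 + 20 - 12 = 56 dB
Step 2: at max range FOM = TL = 20*log10(R), so R = 10^(56/20) = 630.96 m = 0.63 km

0.63 km


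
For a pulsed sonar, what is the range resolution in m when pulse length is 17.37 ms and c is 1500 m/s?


dR = c*tau/2 = 1500 * 17.37e-3 / 2 = 13.0275

13.0275 m


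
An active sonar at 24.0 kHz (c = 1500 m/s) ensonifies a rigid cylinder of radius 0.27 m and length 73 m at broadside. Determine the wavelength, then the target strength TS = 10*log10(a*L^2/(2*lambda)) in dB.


Step 1: lambda = c/f = 1500/24000 = 0.0625 m
Step 2: TS = 10*log10(a*L^2/(2*lambda)) = 10*log10(0.27*73^2/(2*0.0625)) = 40.61

40.61 dB


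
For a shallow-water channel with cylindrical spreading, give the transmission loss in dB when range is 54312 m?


TL = 10*log10(54312) = 47.35

47.35 dB


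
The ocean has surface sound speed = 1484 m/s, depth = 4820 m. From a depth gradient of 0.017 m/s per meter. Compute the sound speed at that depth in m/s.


c = 1484 + 0.017 * 4820 = 1565.94

1565.94 m/s


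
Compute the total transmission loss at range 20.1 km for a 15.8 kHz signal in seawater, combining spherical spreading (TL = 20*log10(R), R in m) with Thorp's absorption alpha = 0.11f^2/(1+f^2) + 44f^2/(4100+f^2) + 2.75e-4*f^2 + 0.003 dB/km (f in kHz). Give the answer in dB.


Step 1 (Thorp): alpha = 0.11*249.64/(1+249.64) + 44*249.64/(4100+249.64) + 2.75e-4*249.64 + 0.003 = 2.7065 dB/km
Step 2: TL_spread = 20*log10(20100) = 86.06 dB
Step 3: TL_abs = alpha*R = 2.7065 * 20.1 = 54.4 dB
Step 4: TL_total = 86.06 + 54.4 = 140.46

140.46 dB


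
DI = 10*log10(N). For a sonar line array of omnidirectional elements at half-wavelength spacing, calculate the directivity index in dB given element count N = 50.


16.99 dB


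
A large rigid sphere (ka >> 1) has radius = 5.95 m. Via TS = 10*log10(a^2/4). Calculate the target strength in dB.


9.47 dB


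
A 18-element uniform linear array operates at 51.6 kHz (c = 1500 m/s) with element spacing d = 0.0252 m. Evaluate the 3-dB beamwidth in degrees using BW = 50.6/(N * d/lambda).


3.24 deg


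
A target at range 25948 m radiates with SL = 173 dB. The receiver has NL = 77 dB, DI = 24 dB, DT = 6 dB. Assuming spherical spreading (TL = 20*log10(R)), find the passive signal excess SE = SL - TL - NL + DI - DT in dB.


Step 1: TL = 20*log10(25948) = 88.28 dB
Step 2: SE = 173 - 88.28 - 77 + 24 - 6 = 25.72

25.72 dB


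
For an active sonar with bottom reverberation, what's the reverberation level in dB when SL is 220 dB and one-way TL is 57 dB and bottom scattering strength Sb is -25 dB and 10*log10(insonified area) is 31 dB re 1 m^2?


RL = SL - 2*TL + Sb + 10*log10(A) = 220 - 2*57 + (-25) + 31 = 112

112 dB


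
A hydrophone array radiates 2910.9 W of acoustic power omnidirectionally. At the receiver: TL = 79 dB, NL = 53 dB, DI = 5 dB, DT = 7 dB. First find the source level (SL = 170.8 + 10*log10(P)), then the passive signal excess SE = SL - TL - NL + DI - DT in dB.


Step 1: SL = 170.8 + 10*log10(2910.9) = 205.44 dB
Step 2: SE = SL - TL - NL + DI - DT = 205.44 - 79 - 53 + 5 - 7 = 71.44

71.44 dB


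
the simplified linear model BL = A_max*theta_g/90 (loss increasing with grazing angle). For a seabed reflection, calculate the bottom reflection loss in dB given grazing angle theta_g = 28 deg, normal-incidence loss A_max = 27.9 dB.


BL = A_max * theta_g / 90 = 27.9 * 28 / 90 = 8.68

8.68 dB


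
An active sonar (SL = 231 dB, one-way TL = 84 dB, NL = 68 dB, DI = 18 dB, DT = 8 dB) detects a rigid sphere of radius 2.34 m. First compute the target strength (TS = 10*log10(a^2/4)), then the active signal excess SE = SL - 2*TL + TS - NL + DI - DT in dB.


Step 1: TS = 10*log10(2.34^2/4) = 1.36 dB
Step 2: SE = SL - 2*TL + TS - NL + DI - DT = 231 - 2*84 + (1.36) - 68 + 18 - 8 = 6.36

6.36 dB


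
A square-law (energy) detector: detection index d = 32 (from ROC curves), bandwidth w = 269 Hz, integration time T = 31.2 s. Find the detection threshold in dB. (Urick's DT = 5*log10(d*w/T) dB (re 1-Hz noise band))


DT = 5*log10(d*w/T) = 5*log10(32 * 269 / 31.2) = 5*log10(275.9) = 12.2

12.2 dB


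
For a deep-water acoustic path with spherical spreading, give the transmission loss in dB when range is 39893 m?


TL = 20*log10(39893) = 92.02

92.02 dB


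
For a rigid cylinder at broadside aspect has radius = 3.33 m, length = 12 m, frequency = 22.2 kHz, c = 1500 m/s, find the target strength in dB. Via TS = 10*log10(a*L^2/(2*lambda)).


35.5 dB


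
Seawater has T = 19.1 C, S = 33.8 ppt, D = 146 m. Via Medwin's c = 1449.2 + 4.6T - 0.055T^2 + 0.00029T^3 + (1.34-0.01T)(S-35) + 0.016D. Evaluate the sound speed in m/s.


1519.97 m/s


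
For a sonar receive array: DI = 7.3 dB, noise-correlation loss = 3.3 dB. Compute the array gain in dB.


AG = DI - L_corr = 7.3 - 3.3 = 4.0

4.0 dB


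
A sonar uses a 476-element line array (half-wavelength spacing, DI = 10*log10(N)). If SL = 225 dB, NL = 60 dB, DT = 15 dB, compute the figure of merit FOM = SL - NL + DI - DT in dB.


176.78 dB


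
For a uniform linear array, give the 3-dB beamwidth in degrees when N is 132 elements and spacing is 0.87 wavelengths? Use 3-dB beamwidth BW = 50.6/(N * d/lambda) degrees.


BW = 50.6 / (132 * 0.87) = 50.6 / 114.84 = 0.44

0.44 deg


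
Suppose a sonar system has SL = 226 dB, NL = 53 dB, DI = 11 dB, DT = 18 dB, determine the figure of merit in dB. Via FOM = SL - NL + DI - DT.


FOM = SL - NL + DI - DT = 226 - 53 + 11 - 18 = 166

166 dB


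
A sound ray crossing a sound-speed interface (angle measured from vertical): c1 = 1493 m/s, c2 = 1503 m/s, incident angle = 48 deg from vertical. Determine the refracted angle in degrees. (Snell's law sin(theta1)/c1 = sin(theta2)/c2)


sin(theta2) = (c2/c1)*sin(theta1) = (1503/1493)*sin(48 deg) = 0.74812
theta2 = arcsin(0.74812) = 48.43

48.43 deg


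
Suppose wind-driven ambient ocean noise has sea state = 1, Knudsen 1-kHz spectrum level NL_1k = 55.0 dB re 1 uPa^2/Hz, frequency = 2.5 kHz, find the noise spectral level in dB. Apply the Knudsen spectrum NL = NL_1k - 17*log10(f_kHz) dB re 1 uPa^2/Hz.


NL = NL_1k - 17*log10(f_kHz) = 55.0 - 17*log10(2.5) = 55.0 - (6.76) = 48.24

48.24 dB


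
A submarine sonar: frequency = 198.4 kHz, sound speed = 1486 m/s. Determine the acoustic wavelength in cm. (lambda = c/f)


lambda = c/f = 1486 / 198400 = 0.0075 m = 0.75 cm

0.75 cm


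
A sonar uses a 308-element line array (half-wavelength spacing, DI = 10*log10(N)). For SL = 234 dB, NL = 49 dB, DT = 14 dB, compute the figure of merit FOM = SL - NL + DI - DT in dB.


Step 1: DI = 10*log10(308) = 24.89 dB
Step 2: FOM = SL - NL + DI - DT = 234 - 49 + 24.89 - 14 = 195.89

195.89 dB


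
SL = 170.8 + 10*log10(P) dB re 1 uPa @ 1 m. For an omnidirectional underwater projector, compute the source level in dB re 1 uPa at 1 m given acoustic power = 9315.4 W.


210.49 dB


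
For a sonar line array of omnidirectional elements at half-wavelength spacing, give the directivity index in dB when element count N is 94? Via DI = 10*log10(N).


DI = 10*log10(94) = 19.73

19.73 dB


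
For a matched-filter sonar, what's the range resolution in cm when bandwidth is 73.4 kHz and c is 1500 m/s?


dR = c/(2*BW) = 1500 / (2 * 73.4e3) = 0.0102 m = 1.02 cm

1.02 cm


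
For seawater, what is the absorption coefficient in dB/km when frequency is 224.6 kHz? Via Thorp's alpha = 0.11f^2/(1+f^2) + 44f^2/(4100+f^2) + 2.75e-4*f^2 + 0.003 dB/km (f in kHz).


f^2 = 50445.16
alpha = 0.11*50445.16/(1+50445.16) + 44*50445.16/(4100+50445.16) + 2.75e-4*50445.16 + 0.003 = 54.678

54.678 dB/km


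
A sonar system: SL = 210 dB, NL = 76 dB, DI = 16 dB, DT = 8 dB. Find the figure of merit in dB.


FOM = SL - NL + DI - DT = 210 - 76 + 16 - 8 = 142

142 dB


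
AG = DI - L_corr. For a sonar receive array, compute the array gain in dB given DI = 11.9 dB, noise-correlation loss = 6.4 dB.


5.5 dB


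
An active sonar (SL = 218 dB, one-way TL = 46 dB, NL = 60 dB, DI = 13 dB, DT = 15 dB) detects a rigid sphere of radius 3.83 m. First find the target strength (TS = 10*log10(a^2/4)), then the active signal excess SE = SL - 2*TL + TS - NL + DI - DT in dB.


Step 1: TS = 10*log10(3.83^2/4) = 5.64 dB
Step 2: SE = SL - 2*TL + TS - NL + DI - DT = 218 - 2*46 + (5.64) - 60 + 13 - 15 = 69.64

69.64 dB


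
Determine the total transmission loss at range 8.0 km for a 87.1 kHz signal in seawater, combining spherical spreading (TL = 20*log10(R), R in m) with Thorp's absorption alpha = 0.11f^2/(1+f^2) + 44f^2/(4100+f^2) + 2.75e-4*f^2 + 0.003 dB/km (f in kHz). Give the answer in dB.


Step 1 (Thorp): alpha = 0.11*7586.41/(1+7586.41) + 44*7586.41/(4100+7586.41) + 2.75e-4*7586.41 + 0.003 = 30.7625 dB/km
Step 2: TL_spread = 20*log10(8000) = 78.06 dB
Step 3: TL_abs = alpha*R = 30.7625 * 8.0 = 246.1 dB
Step 4: TL_total = 78.06 + 246.1 = 324.16

324.16 dB


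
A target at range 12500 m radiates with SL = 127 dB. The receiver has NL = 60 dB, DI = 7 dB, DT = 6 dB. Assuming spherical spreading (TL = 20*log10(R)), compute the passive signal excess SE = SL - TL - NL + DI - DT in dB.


Step 1: TL = 20*log10(12500) = 81.94 dB
Step 2: SE = 127 - 81.94 - 60 + 7 - 6 = -13.94

-13.94 dB


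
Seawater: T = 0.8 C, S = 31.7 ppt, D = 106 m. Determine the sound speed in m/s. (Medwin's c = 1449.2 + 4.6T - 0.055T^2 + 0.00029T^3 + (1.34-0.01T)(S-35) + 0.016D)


c = 1449.2 + 4.6*0.8 - 0.055*0.8^2 + 0.00029*0.8^3 + (1.34 - 0.01*0.8)*(31.7 - 35) + 0.016*106 = 1450.15

1450.15 m/s


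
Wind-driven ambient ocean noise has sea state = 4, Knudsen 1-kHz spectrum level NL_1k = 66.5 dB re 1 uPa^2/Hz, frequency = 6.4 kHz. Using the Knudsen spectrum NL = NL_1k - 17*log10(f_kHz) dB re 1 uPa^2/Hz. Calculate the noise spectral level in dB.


52.79 dB


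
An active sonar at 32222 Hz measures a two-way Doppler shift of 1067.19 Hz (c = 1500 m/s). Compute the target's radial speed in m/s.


From fd = 2*f*v/c, v = c*fd/(2*f) = 1500 * 1067.19 / (2*32222) = 24.84

24.84 m/s


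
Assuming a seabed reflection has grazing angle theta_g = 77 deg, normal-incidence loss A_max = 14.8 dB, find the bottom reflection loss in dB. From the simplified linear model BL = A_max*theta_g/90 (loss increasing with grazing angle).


12.66 dB


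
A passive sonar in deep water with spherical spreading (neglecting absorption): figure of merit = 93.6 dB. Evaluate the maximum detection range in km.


At max range FOM = TL, so 20*log10(R) = 93.6
R = 10^(93.6/20) = 47863.01 m = 47.86 km

47.86 km


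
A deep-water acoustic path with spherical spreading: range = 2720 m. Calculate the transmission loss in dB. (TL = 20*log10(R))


68.69 dB


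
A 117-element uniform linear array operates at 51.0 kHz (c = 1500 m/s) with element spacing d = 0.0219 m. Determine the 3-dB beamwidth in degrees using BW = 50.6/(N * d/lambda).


Step 1: lambda = 1500/51000 = 0.02941 m
Step 2: d/lambda = 0.0219/0.02941 = 0.7446
Step 3: BW = 50.6/(N * d/lambda) = 50.6/(117 * 0.7446) = 0.58

0.58 deg


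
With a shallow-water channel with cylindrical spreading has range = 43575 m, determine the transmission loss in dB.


TL = 10*log10(43575) = 46.39

46.39 dB


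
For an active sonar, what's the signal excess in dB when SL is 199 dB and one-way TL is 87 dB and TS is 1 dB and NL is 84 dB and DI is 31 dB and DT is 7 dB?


SE = SL - 2*TL + TS - NL + DI - DT = 199 - 2*87 + (1) - 84 + 31 - 7 = -34

-34 dB


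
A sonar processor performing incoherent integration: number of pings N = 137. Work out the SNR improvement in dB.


Gain = 5*log10(137) = 10.68

10.68 dB


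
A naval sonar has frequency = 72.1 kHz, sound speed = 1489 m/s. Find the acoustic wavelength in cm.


lambda = c/f = 1489 / 72100 = 0.0207 m = 2.07 cm

2.07 cm


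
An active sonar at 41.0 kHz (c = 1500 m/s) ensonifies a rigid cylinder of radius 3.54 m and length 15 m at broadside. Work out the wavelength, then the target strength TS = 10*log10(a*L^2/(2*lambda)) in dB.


Step 1: lambda = c/f = 1500/41000 = 0.03659 m
Step 2: TS = 10*log10(a*L^2/(2*lambda)) = 10*log10(3.54*15^2/(2*0.03659)) = 40.37

40.37 dB


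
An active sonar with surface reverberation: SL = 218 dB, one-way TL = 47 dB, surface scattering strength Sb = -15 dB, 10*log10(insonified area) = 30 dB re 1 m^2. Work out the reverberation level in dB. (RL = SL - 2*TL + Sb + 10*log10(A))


139 dB


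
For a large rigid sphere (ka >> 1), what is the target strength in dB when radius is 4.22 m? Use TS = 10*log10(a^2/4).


6.49 dB


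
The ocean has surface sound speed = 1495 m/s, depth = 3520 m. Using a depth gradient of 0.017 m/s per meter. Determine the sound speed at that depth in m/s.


1554.84 m/s


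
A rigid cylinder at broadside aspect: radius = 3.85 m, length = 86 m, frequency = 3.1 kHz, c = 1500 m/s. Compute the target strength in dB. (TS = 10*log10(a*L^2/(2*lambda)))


44.69 dB


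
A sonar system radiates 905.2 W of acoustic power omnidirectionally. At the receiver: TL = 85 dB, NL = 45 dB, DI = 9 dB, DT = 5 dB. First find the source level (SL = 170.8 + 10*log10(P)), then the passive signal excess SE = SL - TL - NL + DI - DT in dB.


Step 1: SL = 170.8 + 10*log10(905.2) = 200.37 dB
Step 2: SE = SL - TL - NL + DI - DT = 200.37 - 85 - 45 + 9 - 5 = 74.37

74.37 dB


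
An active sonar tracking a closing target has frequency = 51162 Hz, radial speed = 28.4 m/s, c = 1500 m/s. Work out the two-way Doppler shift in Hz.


fd = 2*f*v/c = 2 * 51162 * 28.4 / 1500 = 1937.33

1937.33 Hz


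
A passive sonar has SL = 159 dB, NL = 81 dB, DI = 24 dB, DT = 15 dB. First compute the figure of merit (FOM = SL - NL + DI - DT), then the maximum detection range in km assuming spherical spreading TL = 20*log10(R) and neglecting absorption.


Step 1: FOM = SL - NL + DI - DT = 159 - 81 + 24 - 15 = 87 dB
Step 2: at max range FOM = TL = 20*log10(R), so R = 10^(87/20) = 22387.21 m = 22.39 km

22.39 km


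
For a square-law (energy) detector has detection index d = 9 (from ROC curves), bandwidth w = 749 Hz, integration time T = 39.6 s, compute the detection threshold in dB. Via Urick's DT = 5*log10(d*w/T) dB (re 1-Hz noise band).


DT = 5*log10(d*w/T) = 5*log10(9 * 749 / 39.6) = 5*log10(170.23) = 11.16

11.16 dB


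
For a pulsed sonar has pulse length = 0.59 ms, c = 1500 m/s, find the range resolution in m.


0.4425 m


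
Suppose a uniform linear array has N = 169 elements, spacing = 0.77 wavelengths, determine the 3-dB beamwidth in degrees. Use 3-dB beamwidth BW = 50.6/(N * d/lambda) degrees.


BW = 50.6 / (169 * 0.77) = 50.6 / 130.13 = 0.39

0.39 deg


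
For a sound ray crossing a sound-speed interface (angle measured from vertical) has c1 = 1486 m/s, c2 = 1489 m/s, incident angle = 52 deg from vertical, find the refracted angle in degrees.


sin(theta2) = (c2/c1)*sin(theta1) = (1489/1486)*sin(52 deg) = 0.7896
theta2 = arcsin(0.7896) = 52.15

52.15 deg


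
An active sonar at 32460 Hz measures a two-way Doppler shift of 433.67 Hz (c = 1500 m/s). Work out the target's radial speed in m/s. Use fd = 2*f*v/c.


From fd = 2*f*v/c, v = c*fd/(2*f) = 1500 * 433.67 / (2*32460) = 10.02

10.02 m/s


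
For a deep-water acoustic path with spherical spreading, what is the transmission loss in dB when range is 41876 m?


TL = 20*log10(41876) = 92.44

92.44 dB


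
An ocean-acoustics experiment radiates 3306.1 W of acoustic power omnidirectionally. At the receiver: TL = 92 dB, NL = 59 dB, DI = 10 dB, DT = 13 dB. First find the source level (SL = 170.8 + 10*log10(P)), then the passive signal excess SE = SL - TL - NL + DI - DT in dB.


Step 1: SL = 170.8 + 10*log10(3306.1) = 205.99 dB
Step 2: SE = SL - TL - NL + DI - DT = 205.99 - 92 - 59 + 10 - 13 = 51.99

51.99 dB


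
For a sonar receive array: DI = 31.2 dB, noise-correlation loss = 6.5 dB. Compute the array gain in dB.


24.7 dB


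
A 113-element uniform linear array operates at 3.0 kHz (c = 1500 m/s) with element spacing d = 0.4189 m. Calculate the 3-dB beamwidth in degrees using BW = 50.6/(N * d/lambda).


0.53 deg


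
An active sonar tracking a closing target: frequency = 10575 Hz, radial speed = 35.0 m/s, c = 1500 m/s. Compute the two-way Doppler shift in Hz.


fd = 2*f*v/c = 2 * 10575 * 35.0 / 1500 = 493.5

493.5 Hz


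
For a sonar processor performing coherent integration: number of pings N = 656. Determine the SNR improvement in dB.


Gain = 10*log10(656) = 28.17

28.17 dB


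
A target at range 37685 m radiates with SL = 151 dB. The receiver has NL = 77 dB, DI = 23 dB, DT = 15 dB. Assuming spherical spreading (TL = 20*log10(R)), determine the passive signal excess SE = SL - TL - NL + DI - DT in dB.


Step 1: TL = 20*log10(37685) = 91.52 dB
Step 2: SE = 151 - 91.52 - 77 + 23 - 15 = -9.52

-9.52 dB


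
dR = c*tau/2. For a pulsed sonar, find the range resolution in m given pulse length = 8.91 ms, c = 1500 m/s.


dR = c*tau/2 = 1500 * 8.91e-3 / 2 = 6.6825

6.6825 m


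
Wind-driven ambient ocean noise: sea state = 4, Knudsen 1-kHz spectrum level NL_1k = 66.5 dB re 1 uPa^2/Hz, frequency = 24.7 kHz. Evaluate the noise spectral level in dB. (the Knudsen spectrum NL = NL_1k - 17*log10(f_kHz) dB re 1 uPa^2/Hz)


NL = NL_1k - 17*log10(f_kHz) = 66.5 - 17*log10(24.7) = 66.5 - (23.68) = 42.82

42.82 dB


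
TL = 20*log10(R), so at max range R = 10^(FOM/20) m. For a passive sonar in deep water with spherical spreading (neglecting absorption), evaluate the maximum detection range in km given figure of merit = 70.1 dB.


3.2 km


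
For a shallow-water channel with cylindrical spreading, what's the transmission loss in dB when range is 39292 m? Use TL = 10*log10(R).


45.94 dB


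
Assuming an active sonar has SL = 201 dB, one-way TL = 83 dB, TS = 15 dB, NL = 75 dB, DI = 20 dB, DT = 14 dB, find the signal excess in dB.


-19 dB


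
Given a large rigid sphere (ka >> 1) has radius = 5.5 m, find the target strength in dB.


TS = 10*log10(5.5^2 / 4) = 10*log10(7.5625) = 8.79

8.79 dB


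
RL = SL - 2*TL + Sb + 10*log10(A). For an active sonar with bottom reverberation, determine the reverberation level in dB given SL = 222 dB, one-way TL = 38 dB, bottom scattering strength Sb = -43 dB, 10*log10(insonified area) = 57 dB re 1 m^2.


RL = SL - 2*TL + Sb + 10*log10(A) = 222 - 2*38 + (-43) + 57 = 160

160 dB


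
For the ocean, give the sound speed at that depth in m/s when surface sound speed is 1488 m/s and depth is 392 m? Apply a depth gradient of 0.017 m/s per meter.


c = 1488 + 0.017 * 392 = 1494.664

1494.664 m/s


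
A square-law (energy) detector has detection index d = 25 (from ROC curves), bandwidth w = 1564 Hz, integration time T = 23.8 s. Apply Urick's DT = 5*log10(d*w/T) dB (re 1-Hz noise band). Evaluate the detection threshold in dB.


DT = 5*log10(d*w/T) = 5*log10(25 * 1564 / 23.8) = 5*log10(1642.86) = 16.08

16.08 dB


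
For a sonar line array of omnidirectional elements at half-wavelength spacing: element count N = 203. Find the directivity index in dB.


DI = 10*log10(203) = 23.07

23.07 dB


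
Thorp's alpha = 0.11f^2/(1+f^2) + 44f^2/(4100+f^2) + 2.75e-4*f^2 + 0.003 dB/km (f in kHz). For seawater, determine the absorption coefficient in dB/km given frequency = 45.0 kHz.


15.217 dB/km


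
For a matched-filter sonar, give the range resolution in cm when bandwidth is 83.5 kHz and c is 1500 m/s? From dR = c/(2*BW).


0.9 cm


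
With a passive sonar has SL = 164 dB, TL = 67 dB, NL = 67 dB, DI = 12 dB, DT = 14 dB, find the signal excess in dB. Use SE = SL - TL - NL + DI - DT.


SE = SL - TL - NL + DI - DT = 164 - 67 - 67 + 12 - 14 = 28

28 dB


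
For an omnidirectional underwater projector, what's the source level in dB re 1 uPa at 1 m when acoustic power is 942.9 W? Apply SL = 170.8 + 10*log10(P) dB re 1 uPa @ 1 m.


200.54 dB


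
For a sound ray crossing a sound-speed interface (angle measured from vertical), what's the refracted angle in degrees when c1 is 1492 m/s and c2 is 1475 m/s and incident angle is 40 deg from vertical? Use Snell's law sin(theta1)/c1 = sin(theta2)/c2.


sin(theta2) = (c2/c1)*sin(theta1) = (1475/1492)*sin(40 deg) = 0.63546
theta2 = arcsin(0.63546) = 39.45

39.45 deg


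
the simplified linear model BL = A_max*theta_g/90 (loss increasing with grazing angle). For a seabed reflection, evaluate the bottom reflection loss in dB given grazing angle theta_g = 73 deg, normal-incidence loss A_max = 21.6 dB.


17.52 dB


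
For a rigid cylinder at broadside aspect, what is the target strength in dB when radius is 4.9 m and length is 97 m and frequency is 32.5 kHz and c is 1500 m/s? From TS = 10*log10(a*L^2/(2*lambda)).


lambda = 1500/32500 = 0.04615 m
TS = 10*log10(4.9*97^2/(2*0.04615)) = 56.99

56.99 dB


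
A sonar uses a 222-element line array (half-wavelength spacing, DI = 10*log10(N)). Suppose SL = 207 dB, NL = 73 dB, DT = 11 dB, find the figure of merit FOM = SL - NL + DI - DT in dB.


Step 1: DI = 10*log10(222) = 23.46 dB
Step 2: FOM = SL - NL + DI - DT = 207 - 73 + 23.46 - 11 = 146.46

146.46 dB


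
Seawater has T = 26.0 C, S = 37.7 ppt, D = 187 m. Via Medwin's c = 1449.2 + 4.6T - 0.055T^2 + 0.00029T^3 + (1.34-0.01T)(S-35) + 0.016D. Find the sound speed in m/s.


1542.63 m/s


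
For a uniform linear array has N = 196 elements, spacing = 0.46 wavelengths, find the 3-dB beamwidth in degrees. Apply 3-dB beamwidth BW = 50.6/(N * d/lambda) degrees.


BW = 50.6 / (196 * 0.46) = 50.6 / 90.16 = 0.56

0.56 deg


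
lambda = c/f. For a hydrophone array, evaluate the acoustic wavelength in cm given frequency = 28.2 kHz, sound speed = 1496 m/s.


5.3 cm


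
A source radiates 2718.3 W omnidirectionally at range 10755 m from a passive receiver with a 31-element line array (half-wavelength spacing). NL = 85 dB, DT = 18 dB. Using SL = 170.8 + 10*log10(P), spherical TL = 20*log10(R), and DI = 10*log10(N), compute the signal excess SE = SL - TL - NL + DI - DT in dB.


36.42 dB


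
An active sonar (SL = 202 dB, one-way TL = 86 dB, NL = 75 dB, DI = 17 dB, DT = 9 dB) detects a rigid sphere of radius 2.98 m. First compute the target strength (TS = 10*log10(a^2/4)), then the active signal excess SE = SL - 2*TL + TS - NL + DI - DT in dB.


Step 1: TS = 10*log10(2.98^2/4) = 3.46 dB
Step 2: SE = SL - 2*TL + TS - NL + DI - DT = 202 - 2*86 + (3.46) - 75 + 17 - 9 = -33.54

-33.54 dB


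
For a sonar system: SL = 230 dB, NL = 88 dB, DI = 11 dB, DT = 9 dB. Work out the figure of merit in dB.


FOM = SL - NL + DI - DT = 230 - 88 + 11 - 9 = 144

144 dB


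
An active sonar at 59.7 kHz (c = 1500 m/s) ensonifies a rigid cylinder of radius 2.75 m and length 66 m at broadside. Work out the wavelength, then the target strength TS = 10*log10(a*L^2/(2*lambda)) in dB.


Step 1: lambda = c/f = 1500/59700 = 0.02513 m
Step 2: TS = 10*log10(a*L^2/(2*lambda)) = 10*log10(2.75*66^2/(2*0.02513)) = 53.77

53.77 dB


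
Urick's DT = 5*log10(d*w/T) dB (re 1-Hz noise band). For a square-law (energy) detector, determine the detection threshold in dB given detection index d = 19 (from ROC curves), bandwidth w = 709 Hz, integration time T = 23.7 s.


DT = 5*log10(d*w/T) = 5*log10(19 * 709 / 23.7) = 5*log10(568.4) = 13.77

13.77 dB


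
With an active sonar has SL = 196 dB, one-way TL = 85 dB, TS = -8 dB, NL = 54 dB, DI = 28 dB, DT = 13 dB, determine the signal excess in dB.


SE = SL - 2*TL + TS - NL + DI - DT = 196 - 2*85 + (-8) - 54 + 28 - 13 = -21

-21 dB


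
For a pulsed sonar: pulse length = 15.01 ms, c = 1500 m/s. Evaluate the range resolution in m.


dR = c*tau/2 = 1500 * 15.01e-3 / 2 = 11.2575

11.2575 m


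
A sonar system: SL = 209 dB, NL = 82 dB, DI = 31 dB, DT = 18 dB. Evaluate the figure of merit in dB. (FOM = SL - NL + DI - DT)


FOM = SL - NL + DI - DT = 209 - 82 + 31 - 18 = 140

140 dB


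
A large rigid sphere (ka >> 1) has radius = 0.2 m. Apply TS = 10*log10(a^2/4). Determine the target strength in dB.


TS = 10*log10(0.2^2 / 4) = 10*log10(0.01) = -20.0

-20.0 dB


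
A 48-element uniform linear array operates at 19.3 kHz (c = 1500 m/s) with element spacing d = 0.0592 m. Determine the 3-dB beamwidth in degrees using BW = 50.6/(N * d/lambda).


Step 1: lambda = 1500/19300 = 0.07772 m
Step 2: d/lambda = 0.0592/0.07772 = 0.7617
Step 3: BW = 50.6/(N * d/lambda) = 50.6/(48 * 0.7617) = 1.38

1.38 deg


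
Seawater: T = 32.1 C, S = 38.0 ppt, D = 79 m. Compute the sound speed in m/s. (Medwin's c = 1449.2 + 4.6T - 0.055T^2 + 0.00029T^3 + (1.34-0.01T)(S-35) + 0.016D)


c = 1449.2 + 4.6*32.1 - 0.055*32.1^2 + 0.00029*32.1^3 + (1.34 - 0.01*32.1)*(38.0 - 35) + 0.016*79 = 1554.1

1554.1 m/s


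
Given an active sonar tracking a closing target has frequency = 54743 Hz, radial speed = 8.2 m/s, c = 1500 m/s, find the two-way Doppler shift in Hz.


fd = 2*f*v/c = 2 * 54743 * 8.2 / 1500 = 598.52

598.52 Hz


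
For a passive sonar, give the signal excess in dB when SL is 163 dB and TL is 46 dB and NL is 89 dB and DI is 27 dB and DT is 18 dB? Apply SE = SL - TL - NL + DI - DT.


37 dB


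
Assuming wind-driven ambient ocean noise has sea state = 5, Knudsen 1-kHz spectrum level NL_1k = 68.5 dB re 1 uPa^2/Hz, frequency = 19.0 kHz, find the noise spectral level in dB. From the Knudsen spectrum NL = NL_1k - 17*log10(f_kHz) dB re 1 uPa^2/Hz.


NL = NL_1k - 17*log10(f_kHz) = 68.5 - 17*log10(19.0) = 68.5 - (21.74) = 46.76

46.76 dB


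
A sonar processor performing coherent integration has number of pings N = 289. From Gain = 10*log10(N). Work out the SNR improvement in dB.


24.61 dB


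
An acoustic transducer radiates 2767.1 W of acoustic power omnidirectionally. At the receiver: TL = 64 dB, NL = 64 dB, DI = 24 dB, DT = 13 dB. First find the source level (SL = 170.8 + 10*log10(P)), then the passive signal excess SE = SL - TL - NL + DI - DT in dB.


Step 1: SL = 170.8 + 10*log10(2767.1) = 205.22 dB
Step 2: SE = SL - TL - NL + DI - DT = 205.22 - 64 - 64 + 24 - 13 = 88.22

88.22 dB


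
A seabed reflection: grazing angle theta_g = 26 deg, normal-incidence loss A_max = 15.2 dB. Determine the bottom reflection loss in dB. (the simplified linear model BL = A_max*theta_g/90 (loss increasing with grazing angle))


BL = A_max * theta_g / 90 = 15.2 * 26 / 90 = 4.39

4.39 dB


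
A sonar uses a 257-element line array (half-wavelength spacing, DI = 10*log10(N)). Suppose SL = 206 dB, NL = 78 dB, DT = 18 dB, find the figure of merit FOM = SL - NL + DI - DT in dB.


Step 1: DI = 10*log10(257) = 24.1 dB
Step 2: FOM = SL - NL + DI - DT = 206 - 78 + 24.1 - 18 = 134.1

134.1 dB


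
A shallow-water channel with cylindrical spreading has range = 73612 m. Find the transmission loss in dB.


TL = 10*log10(73612) = 48.67

48.67 dB


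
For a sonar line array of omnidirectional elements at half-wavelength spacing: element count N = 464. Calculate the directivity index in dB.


26.67 dB


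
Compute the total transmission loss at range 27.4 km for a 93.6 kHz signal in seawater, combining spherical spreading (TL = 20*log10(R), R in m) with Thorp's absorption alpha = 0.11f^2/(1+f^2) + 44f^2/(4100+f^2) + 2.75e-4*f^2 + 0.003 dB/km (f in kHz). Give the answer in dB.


Step 1 (Thorp): alpha = 0.11*8760.96/(1+8760.96) + 44*8760.96/(4100+8760.96) + 2.75e-4*8760.96 + 0.003 = 32.4953 dB/km
Step 2: TL_spread = 20*log10(27400) = 88.76 dB
Step 3: TL_abs = alpha*R = 32.4953 * 27.4 = 890.37 dB
Step 4: TL_total = 88.76 + 890.37 = 979.13

979.13 dB


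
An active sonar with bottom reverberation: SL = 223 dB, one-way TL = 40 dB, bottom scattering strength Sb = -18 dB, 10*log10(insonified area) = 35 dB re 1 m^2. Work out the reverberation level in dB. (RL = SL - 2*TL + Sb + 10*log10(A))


RL = SL - 2*TL + Sb + 10*log10(A) = 223 - 2*40 + (-18) + 35 = 160

160 dB


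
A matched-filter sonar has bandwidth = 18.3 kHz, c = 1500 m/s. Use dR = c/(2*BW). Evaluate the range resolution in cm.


dR = c/(2*BW) = 1500 / (2 * 18.3e3) = 0.041 m = 4.1 cm

4.1 cm


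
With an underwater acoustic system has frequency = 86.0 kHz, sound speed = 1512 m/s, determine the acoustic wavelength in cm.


1.76 cm


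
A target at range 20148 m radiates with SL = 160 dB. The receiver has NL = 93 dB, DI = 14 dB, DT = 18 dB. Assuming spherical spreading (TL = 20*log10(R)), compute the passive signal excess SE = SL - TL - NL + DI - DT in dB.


-23.08 dB


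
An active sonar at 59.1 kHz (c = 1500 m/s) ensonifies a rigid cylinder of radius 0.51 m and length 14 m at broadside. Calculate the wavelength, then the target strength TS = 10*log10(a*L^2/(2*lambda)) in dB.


Step 1: lambda = c/f = 1500/59100 = 0.02538 m
Step 2: TS = 10*log10(a*L^2/(2*lambda)) = 10*log10(0.51*14^2/(2*0.02538)) = 32.94

32.94 dB


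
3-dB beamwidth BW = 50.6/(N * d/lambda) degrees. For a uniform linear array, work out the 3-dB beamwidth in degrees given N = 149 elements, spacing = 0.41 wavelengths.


0.83 deg


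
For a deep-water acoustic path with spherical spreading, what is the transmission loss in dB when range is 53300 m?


TL = 20*log10(53300) = 94.53

94.53 dB


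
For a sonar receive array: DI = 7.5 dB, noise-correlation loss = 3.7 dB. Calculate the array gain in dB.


3.8 dB


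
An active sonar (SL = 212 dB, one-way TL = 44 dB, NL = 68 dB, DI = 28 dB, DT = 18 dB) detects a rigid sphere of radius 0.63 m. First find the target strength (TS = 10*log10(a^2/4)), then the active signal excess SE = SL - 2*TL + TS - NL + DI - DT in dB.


Step 1: TS = 10*log10(0.63^2/4) = -10.03 dB
Step 2: SE = SL - 2*TL + TS - NL + DI - DT = 212 - 2*44 + (-10.03) - 68 + 28 - 18 = 55.97

55.97 dB


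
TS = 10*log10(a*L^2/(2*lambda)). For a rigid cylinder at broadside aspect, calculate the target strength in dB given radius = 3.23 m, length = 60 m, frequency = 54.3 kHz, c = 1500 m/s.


lambda = 1500/54300 = 0.02762 m
TS = 10*log10(3.23*60^2/(2*0.02762)) = 53.23

53.23 dB


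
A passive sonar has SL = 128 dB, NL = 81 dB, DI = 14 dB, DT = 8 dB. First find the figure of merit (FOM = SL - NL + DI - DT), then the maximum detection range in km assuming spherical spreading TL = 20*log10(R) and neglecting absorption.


Step 1: FOM = SL - NL + DI - DT = 128 - 81 + 14 - 8 = 53 dB
Step 2: at max range FOM = TL = 20*log10(R), so R = 10^(53/20) = 446.68 m = 0.45 km

0.45 km
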